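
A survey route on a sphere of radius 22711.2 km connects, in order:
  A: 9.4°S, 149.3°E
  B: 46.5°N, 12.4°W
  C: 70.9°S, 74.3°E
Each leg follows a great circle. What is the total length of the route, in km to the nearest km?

107820 km

Leg A→B: central angle 2.4391 rad, distance 55395.0 km.
Leg B→C: central angle 2.3083 rad, distance 52425.3 km.
Total: 55395.0 + 52425.3 ≈ 107820 km.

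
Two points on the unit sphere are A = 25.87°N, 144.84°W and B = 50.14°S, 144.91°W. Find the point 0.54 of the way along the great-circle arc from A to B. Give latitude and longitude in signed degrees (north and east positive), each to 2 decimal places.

-15.18°, -144.87°

The central angle between A and B is δ = 1.3266 rad.
With f = 0.54, the slerp weights are sin((1−f)δ)/sin δ = 0.5906 and sin(fδ)/sin δ = 0.6767.
Weighted sum of the unit vectors: (0.5906)·(-0.7356,-0.5182,0.4363) + (0.6767)·(-0.5244,-0.3684,-0.7676) = (-0.7893, -0.5553, -0.2618).
Converting back: φ = atan2(z, √(x²+y²)) = -15.18°, λ = atan2(y, x) = -144.87°.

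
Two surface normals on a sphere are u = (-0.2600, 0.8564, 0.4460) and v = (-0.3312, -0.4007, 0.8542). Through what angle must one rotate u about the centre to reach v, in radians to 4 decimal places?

1.4465 rad

u·v = 0.1239; |u| = 1.0000, |v| = 1.0000.
cos θ = (u·v)/(|u||v|) = 0.1239, so θ = 1.4465 rad.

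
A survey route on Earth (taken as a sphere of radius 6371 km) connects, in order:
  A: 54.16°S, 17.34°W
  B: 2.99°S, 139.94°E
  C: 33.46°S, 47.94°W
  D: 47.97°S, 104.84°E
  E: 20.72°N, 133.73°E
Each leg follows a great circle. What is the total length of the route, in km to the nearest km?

47927 km

Leg A→B: central angle 2.0910 rad, distance 13321.8 km.
Leg B→C: central angle 2.4923 rad, distance 15878.4 km.
Leg C→D: central angle 1.6581 rad, distance 10563.6 km.
Leg D→E: central angle 1.2813 rad, distance 8163.1 km.
Total: 13321.8 + 15878.4 + 10563.6 + 8163.1 ≈ 47927 km.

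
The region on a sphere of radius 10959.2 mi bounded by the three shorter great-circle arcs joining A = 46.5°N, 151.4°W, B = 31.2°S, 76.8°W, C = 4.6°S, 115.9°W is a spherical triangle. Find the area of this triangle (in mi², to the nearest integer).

27620667 mi²

Side lengths (central angles): a = 0.7909, b = 1.0467, c = 1.7920 rad; semiperimeter s = 1.8148.
By l'Huilier's theorem, tan(E/4) = √[tan(s/2) tan((s−a)/2) tan((s−b)/2) tan((s−c)/2)], giving spherical excess E = 0.2300 rad.
Area = E·R² = 0.2300 × (10959.2)² ≈ 27620667 mi².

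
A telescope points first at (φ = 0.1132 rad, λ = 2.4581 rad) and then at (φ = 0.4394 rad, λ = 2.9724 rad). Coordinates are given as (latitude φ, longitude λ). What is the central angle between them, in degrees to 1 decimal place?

33.8°

In radians: φ₁ = 0.1132, φ₂ = 0.4394, Δλ = 29.467° = 0.5143 rad.
Haversine: a = sin²(Δφ/2) + cos φ₁ cos φ₂ sin²(Δλ/2) = 0.0264 + (0.9936)(0.9050)(0.0647) = 0.08453.
Central angle c = 2·arcsin(√a) = 0.59000 rad.
So the angular separation is 33.8°.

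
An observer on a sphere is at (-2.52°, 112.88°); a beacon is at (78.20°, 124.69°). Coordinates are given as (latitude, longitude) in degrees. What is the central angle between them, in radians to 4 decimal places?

In radians: φ₁ = -0.0440, φ₂ = 1.3648, Δλ = 11.810° = 0.2061 rad.
Haversine: a = sin²(Δφ/2) + cos φ₁ cos φ₂ sin²(Δλ/2) = 0.4194 + (0.9990)(0.2045)(0.0106) = 0.42153.
Central angle c = 2·arcsin(√a) = 1.41321 rad.
So the angular separation is 1.4132 rad.

1.4132 rad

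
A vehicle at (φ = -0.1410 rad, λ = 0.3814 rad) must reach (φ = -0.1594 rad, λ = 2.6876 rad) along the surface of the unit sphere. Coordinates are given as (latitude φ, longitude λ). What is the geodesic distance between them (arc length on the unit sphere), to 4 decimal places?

Let φ₁ = -0.1410 rad, φ₂ = -0.1594 rad, and Δλ = 2.3062 rad.
cos c = sin φ₁ sin φ₂ + cos φ₁ cos φ₂ cos Δλ = (-0.1405)(-0.1587) + (0.9901)(0.9873)(-0.6709) = -0.63350,
so c = arccos(-0.63350) = 2.25687 rad.
On the unit sphere the arc length equals the central angle: 2.2569.

2.2569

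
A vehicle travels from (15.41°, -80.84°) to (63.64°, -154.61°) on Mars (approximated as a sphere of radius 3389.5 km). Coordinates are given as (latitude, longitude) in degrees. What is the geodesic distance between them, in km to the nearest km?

Let φ₁ = 0.2690 rad, φ₂ = 1.1107 rad, and Δλ = -1.2875 rad.
Haversine: a = sin²(Δφ/2) + cos φ₁ cos φ₂ sin²(Δλ/2) = 0.1669 + (0.9640)(0.4440)(0.3603) = 0.32113.
Central angle c = 2·arcsin(√a) = 1.20496 rad.
Distance = R·c = 3389.5 × 1.2050 ≈ 4084 km.

4084 km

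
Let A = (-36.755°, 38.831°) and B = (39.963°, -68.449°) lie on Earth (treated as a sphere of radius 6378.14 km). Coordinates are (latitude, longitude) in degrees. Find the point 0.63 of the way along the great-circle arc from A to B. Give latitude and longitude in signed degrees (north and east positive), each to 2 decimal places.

13.93°, -24.89°

The central angle between A and B is δ = 2.1734 rad.
With f = 0.63, the slerp weights are sin((1−f)δ)/sin δ = 0.8742 and sin(fδ)/sin δ = 1.1892.
Weighted sum of the unit vectors: (0.8742)·(0.6241,0.5024,-0.5984) + (1.1892)·(0.2815,-0.7129,0.6423) = (0.8804, -0.4086, 0.2407).
Converting back: φ = atan2(z, √(x²+y²)) = 13.93°, λ = atan2(y, x) = -24.89°.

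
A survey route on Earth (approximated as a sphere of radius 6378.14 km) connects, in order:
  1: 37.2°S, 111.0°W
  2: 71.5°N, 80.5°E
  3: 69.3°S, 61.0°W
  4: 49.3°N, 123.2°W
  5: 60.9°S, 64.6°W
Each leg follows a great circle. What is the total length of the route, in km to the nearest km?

Leg 1→2: central angle 2.5340 rad, distance 16162.2 km.
Leg 2→3: central angle 2.9170 rad, distance 18604.9 km.
Leg 3→4: central angle 2.2164 rad, distance 14136.6 km.
Leg 4→5: central angle 2.0912 rad, distance 13337.8 km.
Total: 16162.2 + 18604.9 + 14136.6 + 13337.8 ≈ 62241 km.

62241 km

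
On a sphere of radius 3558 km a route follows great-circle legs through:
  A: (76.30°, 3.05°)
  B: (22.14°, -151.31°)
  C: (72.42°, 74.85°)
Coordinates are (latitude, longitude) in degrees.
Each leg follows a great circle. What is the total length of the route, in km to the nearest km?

Leg A→B: central angle 1.4016 rad, distance 4986.9 km.
Leg B→C: central angle 1.4045 rad, distance 4997.4 km.
Total: 4986.9 + 4997.4 ≈ 9984 km.

9984 km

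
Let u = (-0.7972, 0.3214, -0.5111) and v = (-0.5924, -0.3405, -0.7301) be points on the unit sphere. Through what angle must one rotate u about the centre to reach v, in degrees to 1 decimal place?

42.6°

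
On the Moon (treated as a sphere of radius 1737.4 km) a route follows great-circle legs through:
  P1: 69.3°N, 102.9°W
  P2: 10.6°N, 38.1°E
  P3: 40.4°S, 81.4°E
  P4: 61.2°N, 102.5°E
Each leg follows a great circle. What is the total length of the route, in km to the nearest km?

7990 km

Leg P1→P2: central angle 1.6689 rad, distance 2899.5 km.
Leg P2→P3: central angle 1.1312 rad, distance 1965.4 km.
Leg P3→P4: central angle 1.7984 rad, distance 3124.6 km.
Total: 2899.5 + 1965.4 + 3124.6 ≈ 7990 km.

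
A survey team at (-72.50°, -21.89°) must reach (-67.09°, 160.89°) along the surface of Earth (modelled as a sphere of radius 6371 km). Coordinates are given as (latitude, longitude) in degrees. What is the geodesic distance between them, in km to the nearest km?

With latitudes φ₁ = -72.500°, φ₂ = -67.090° and longitude difference Δλ = -177.220°:
cos c = sin φ₁ sin φ₂ + cos φ₁ cos φ₂ cos Δλ = (-0.9537)(-0.9211) + (0.3007)(0.3893)(-0.9988) = 0.76156,
so c = arccos(0.76156) = 0.70508 rad.
Distance = R·c = 6371 × 0.7051 ≈ 4492 km.

4492 km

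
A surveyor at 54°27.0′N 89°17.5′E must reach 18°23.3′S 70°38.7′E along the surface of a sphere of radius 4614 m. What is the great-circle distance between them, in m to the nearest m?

6005 m

Let φ₁ = 0.9503 rad, φ₂ = -0.3209 rad, and Δλ = -0.3254 rad.
cos c = sin φ₁ sin φ₂ + cos φ₁ cos φ₂ cos Δλ = (0.8136)(-0.3155) + (0.5814)(0.9489)(0.9475) = 0.26611,
so c = arccos(0.26611) = 1.30144 rad.
Distance = R·c = 4614 × 1.3014 ≈ 6005 m.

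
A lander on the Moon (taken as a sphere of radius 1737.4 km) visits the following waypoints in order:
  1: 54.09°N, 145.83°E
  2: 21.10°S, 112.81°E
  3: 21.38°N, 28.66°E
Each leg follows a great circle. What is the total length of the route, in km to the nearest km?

Leg 1→2: central angle 1.4028 rad, distance 2437.2 km.
Leg 2→3: central angle 1.6135 rad, distance 2803.3 km.
Total: 2437.2 + 2803.3 ≈ 5240 km.

5240 km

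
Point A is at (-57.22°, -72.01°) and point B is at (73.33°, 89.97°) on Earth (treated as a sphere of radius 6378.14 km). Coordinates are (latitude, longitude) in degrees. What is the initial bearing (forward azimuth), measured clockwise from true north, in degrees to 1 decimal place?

With φ₁ = -0.9987, φ₂ = 1.2798, Δλ = 2.8271 rad, the forward-azimuth formula gives
θ = atan2( sin Δλ cos φ₂ , cos φ₁ sin φ₂ − sin φ₁ cos φ₂ cos Δλ ) = atan2(0.0887, 0.2893) = 17.05°.
So the initial bearing is 17.1°.

17.1°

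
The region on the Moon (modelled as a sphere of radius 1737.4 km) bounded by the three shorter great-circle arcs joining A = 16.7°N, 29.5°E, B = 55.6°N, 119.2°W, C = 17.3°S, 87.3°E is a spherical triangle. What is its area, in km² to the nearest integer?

5721184 km²

Side lengths (central angles): a = 2.3863, b = 1.1573, c = 1.7980 rad; semiperimeter s = 2.6708.
By l'Huilier's theorem, tan(E/4) = √[tan(s/2) tan((s−a)/2) tan((s−b)/2) tan((s−c)/2)], giving spherical excess E = 1.8953 rad.
Area = E·R² = 1.8953 × (1737.4)² ≈ 5721184 km².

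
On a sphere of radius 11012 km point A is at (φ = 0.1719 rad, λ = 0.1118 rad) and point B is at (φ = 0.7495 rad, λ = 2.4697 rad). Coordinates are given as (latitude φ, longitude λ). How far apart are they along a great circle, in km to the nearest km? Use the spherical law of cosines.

21761 km

With latitudes φ₁ = 9.849°, φ₂ = 42.943° and longitude difference Δλ = 135.098°:
cos c = sin φ₁ sin φ₂ + cos φ₁ cos φ₂ cos Δλ = (0.1711)(0.6813) + (0.9853)(0.7320)(-0.7083) = -0.39433,
so c = arccos(-0.39433) = 1.97613 rad.
Distance = R·c = 11012 × 1.9761 ≈ 21761 km.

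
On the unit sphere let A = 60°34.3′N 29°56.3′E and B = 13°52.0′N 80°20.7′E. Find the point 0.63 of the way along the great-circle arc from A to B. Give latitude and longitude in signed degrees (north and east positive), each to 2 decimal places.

33.18°, 69.02°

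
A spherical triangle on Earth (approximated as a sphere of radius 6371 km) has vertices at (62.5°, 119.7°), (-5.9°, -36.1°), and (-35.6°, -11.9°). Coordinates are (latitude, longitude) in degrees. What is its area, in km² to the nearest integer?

Side lengths (central angles): a = 0.6476, b = 2.4428, c = 2.1061 rad; semiperimeter s = 2.5982.
By l'Huilier's theorem, tan(E/4) = √[tan(s/2) tan((s−a)/2) tan((s−b)/2) tan((s−c)/2)], giving spherical excess E = 1.2458 rad.
Area = E·R² = 1.2458 × (6371)² ≈ 50566953 km².

50566953 km²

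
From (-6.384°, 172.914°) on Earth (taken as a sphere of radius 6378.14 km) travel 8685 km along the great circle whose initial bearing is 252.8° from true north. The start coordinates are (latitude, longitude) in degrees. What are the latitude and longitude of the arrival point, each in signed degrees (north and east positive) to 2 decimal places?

Angular distance δ = d/R = 8685/6378.14 = 1.36168 rad; initial bearing θ = 4.4122 rad.
sin φ₂ = sin φ₁ cos δ + cos φ₁ sin δ cos θ = (-0.1112)(0.2076) + (0.9938)(0.9782)(-0.2957) = -0.3106, so φ₂ = -18.09°.
Δλ = atan2(sin θ sin δ cos φ₁, cos δ − sin φ₁ sin φ₂) = atan2(-0.9287, 0.1731) = -79.444°.
λ₂ = 172.914° − 79.444° = 93.47°.

-18.09°, 93.47°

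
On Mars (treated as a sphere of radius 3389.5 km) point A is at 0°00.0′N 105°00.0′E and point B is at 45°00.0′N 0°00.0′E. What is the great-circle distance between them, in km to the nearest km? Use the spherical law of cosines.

5948 km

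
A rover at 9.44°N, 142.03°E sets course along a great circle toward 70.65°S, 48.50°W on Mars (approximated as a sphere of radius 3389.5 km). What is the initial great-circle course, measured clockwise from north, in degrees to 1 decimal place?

176.1°

Δλ = 169.470° = 2.9578 rad.
y = sin Δλ · cos φ₂ = (0.1828)(0.3313) = 0.0606
x = cos φ₁ sin φ₂ − sin φ₁ cos φ₂ cos Δλ = (0.9865)(-0.9435) − (0.1640)(0.3313)(-0.9832) = -0.8773
θ = atan2(y, x) = 176.05°, so the bearing is 176.1°.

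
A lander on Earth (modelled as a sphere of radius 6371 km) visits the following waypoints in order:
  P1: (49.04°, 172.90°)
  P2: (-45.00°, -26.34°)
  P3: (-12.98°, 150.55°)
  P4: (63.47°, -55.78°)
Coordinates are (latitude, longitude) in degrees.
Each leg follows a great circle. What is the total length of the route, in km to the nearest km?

Leg P1→P2: central angle 2.9028 rad, distance 18493.8 km.
Leg P2→P3: central angle 2.1285 rad, distance 13560.4 km.
Leg P3→P4: central angle 2.2032 rad, distance 14036.4 km.
Total: 18493.8 + 13560.4 + 14036.4 ≈ 46091 km.

46091 km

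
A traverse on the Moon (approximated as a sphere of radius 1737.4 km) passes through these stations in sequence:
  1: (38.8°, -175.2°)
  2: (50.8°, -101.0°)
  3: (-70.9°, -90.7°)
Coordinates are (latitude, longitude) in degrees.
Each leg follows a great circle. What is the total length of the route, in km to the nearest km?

5265 km

Leg 1→2: central angle 0.9024 rad, distance 1567.9 km.
Leg 2→3: central angle 2.1280 rad, distance 3697.2 km.
Total: 1567.9 + 3697.2 ≈ 5265 km.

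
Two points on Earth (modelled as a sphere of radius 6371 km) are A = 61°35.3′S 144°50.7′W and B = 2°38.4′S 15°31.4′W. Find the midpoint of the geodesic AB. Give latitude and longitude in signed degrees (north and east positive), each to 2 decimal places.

The central angle between A and B is δ = 1.8345 rad.
With f = 0.5, the slerp weights are sin((1−f)δ)/sin δ = 0.8224 and sin(fδ)/sin δ = 0.8224.
Weighted sum of the unit vectors: (0.8224)·(-0.3890,-0.2740,-0.8796) + (0.8224)·(0.9625,-0.2673,-0.0461) = (0.4716, -0.4452, -0.7612).
Converting back: φ = atan2(z, √(x²+y²)) = -49.57°, λ = atan2(y, x) = -43.35°.

-49.57°, -43.35°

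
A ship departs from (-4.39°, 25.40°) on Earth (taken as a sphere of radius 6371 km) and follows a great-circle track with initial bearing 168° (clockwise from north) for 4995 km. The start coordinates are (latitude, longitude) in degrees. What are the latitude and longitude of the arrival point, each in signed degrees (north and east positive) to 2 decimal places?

-47.98°, 38.07°

Angular distance δ = d/R = 4995/6371 = 0.78402 rad; initial bearing θ = 2.9322 rad.
sin φ₂ = sin φ₁ cos δ + cos φ₁ sin δ cos θ = (-0.0765)(0.7081) + (0.9971)(0.7061)(-0.9781) = -0.7429, so φ₂ = -47.98°.
Δλ = atan2(sin θ sin δ cos φ₁, cos δ − sin φ₁ sin φ₂) = atan2(0.1464, 0.6512) = 12.669°.
λ₂ = 25.400° + 12.669° = 38.07°.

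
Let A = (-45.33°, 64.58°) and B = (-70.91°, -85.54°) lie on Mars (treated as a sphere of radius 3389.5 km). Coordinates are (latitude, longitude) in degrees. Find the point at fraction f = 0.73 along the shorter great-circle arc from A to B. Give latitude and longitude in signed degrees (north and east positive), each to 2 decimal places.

-82.47°, -24.96°

The central angle between A and B is δ = 1.0784 rad.
With f = 0.73, the slerp weights are sin((1−f)δ)/sin δ = 0.3258 and sin(fδ)/sin δ = 0.8039.
Weighted sum of the unit vectors: (0.3258)·(0.3018,0.6350,-0.7112) + (0.8039)·(0.0254,-0.3261,-0.9450) = (0.1188, -0.0553, -0.9914).
Converting back: φ = atan2(z, √(x²+y²)) = -82.47°, λ = atan2(y, x) = -24.96°.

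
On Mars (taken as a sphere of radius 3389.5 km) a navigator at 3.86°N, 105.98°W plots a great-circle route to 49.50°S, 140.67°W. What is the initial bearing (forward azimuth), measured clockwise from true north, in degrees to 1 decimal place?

With φ₁ = 0.0674, φ₂ = -0.8639, Δλ = -0.6055 rad, the forward-azimuth formula gives
θ = atan2( sin Δλ cos φ₂ , cos φ₁ sin φ₂ − sin φ₁ cos φ₂ cos Δλ ) = atan2(-0.3696, -0.7946) = -155.05°.
Adding 360° brings this into [0°, 360°): 204.9°.

204.9°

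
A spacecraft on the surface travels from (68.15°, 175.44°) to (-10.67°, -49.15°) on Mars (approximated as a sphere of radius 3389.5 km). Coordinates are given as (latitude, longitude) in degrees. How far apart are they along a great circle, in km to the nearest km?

6840 km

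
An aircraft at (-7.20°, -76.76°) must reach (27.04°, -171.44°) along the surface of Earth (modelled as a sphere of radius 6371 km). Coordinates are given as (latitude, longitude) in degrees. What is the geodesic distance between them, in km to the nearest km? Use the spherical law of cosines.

10832 km

With latitudes φ₁ = -7.200°, φ₂ = 27.040° and longitude difference Δλ = -94.680°:
cos c = sin φ₁ sin φ₂ + cos φ₁ cos φ₂ cos Δλ = (-0.1253)(0.4546) + (0.9921)(0.8907)(-0.0816) = -0.12908,
so c = arccos(-0.12908) = 1.70023 rad.
Distance = R·c = 6371 × 1.7002 ≈ 10832 km.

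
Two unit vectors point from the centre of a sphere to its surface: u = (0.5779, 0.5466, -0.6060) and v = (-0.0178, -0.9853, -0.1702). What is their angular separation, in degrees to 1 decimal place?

116.5°

u·v = -0.4457; |u| = 1.0000, |v| = 1.0001.
cos θ = (u·v)/(|u||v|) = -0.4457, so θ = 116.5°.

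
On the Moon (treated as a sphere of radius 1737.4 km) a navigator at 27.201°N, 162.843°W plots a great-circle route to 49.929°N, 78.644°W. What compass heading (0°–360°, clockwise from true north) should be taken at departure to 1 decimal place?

With φ₁ = 0.4747, φ₂ = 0.8714, Δλ = 1.4695 rad, the forward-azimuth formula gives
θ = atan2( sin Δλ cos φ₂ , cos φ₁ sin φ₂ − sin φ₁ cos φ₂ cos Δλ ) = atan2(0.6404, 0.6509) = 44.54°.
So the initial bearing is 44.5°.

44.5°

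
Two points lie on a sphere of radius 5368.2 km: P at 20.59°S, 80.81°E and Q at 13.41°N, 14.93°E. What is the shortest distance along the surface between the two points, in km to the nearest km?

With latitudes φ₁ = -20.590°, φ₂ = 13.410° and longitude difference Δλ = -65.880°:
Haversine: a = sin²(Δφ/2) + cos φ₁ cos φ₂ sin²(Δλ/2) = 0.0855 + (0.9361)(0.9727)(0.2957) = 0.35472.
Central angle c = 2·arcsin(√a) = 1.27599 rad.
Distance = R·c = 5368.2 × 1.2760 ≈ 6850 km.

6850 km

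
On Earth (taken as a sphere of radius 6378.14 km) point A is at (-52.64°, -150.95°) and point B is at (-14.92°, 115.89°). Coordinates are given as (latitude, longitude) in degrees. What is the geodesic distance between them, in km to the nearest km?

8914 km

In radians: φ₁ = -0.9187, φ₂ = -0.2604, Δλ = -93.160° = -1.6259 rad.
Haversine: a = sin²(Δφ/2) + cos φ₁ cos φ₂ sin²(Δλ/2) = 0.1045 + (0.6068)(0.9663)(0.5276) = 0.41384.
Central angle c = 2·arcsin(√a) = 1.39761 rad.
Distance = R·c = 6378.14 × 1.3976 ≈ 8914 km.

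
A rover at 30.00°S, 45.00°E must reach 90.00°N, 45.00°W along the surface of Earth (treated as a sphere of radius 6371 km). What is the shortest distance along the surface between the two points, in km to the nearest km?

In radians: φ₁ = -0.5236, φ₂ = 1.5708, Δλ = -90.000° = -1.5708 rad.
cos c = sin φ₁ sin φ₂ + cos φ₁ cos φ₂ cos Δλ = (-0.5000)(1.0000) + (0.8660)(0.0000)(0.0000) = -0.50000,
so c = arccos(-0.50000) = 2.09440 rad.
Distance = R·c = 6371 × 2.0944 ≈ 13343 km.

13343 km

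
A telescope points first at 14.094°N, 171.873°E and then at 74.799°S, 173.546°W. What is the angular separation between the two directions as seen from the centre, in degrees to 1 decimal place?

89.4°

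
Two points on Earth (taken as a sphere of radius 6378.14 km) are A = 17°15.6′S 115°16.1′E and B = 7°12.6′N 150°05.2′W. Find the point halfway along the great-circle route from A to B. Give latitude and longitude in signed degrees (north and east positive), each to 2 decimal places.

Central angle δ = 1.6850 rad. Interpolating on the sphere with fraction f = 0.5:
P = [sin((1−f)δ)·A + sin(fδ)·B] / sin δ = 0.7512·A + 0.7512·B in Cartesian coordinates,
giving P = (-0.9522, 0.2771, -0.1286), i.e. latitude -7.39°, longitude 163.78°.

-7.39°, 163.78°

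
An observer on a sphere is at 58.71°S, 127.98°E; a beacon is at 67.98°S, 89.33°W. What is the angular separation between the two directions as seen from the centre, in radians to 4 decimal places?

0.8798 rad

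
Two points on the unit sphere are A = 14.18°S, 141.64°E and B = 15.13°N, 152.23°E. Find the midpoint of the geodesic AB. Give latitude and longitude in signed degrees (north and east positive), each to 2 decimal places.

Central angle δ = 0.5432 rad. Interpolating on the sphere with fraction f = 0.5:
P = [sin((1−f)δ)·A + sin(fδ)·B] / sin δ = 0.5190·A + 0.5190·B in Cartesian coordinates,
giving P = (-0.8379, 0.5457, 0.0083), i.e. latitude 0.48°, longitude 146.92°.

0.48°, 146.92°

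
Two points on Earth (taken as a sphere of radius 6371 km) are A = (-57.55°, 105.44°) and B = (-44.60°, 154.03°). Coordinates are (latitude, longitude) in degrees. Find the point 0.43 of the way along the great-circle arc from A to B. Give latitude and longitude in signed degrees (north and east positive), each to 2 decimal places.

The central angle between A and B is δ = 0.5638 rad.
With f = 0.43, the slerp weights are sin((1−f)δ)/sin δ = 0.5911 and sin(fδ)/sin δ = 0.4492.
Weighted sum of the unit vectors: (0.5911)·(-0.1428,0.5172,-0.8439) + (0.4492)·(-0.6401,0.3118,-0.7022) = (-0.3720, 0.4458, -0.8142).
Converting back: φ = atan2(z, √(x²+y²)) = -54.51°, λ = atan2(y, x) = 129.85°.

-54.51°, 129.85°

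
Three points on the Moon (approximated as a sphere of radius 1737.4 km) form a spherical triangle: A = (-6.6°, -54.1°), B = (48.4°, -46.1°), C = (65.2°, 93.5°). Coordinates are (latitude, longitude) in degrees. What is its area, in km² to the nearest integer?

Side lengths (central angles): a = 1.0852, b = 2.0445, c = 0.9677 rad; semiperimeter s = 2.0487.
By l'Huilier's theorem, tan(E/4) = √[tan(s/2) tan((s−a)/2) tan((s−b)/2) tan((s−c)/2)], giving spherical excess E = 0.1321 rad.
Area = E·R² = 0.1321 × (1737.4)² ≈ 398808 km².

398808 km²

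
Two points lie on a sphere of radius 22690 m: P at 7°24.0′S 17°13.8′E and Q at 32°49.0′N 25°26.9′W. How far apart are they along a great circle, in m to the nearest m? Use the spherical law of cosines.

22620 m

With latitudes φ₁ = -7.400°, φ₂ = 32.817° and longitude difference Δλ = -42.678°:
cos c = sin φ₁ sin φ₂ + cos φ₁ cos φ₂ cos Δλ = (-0.1288)(0.5420) + (0.9917)(0.8404)(0.7352) = 0.54290,
so c = arccos(0.54290) = 0.99691 rad.
Distance = R·c = 22690 × 0.9969 ≈ 22620 m.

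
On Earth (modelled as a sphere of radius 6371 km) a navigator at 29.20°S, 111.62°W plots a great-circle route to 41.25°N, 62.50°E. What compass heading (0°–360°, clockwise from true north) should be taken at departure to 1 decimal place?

Δλ = 174.120° = 3.0390 rad.
y = sin Δλ · cos φ₂ = (0.1024)(0.7518) = 0.0770
x = cos φ₁ sin φ₂ − sin φ₁ cos φ₂ cos Δλ = (0.8729)(0.6593) − (-0.4879)(0.7518)(-0.9947) = 0.2107
θ = atan2(y, x) = 20.08°, so the bearing is 20.1°.

20.1°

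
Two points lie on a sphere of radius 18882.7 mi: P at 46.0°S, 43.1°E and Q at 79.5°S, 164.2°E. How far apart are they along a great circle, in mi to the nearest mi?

16500 mi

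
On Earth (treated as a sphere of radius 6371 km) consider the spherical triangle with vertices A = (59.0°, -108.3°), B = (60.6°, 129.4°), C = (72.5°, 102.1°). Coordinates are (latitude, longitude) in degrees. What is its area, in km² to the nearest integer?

Side lengths (central angles): a = 0.2763, b = 0.8177, c = 0.9126 rad; semiperimeter s = 1.0033.
By l'Huilier's theorem, tan(E/4) = √[tan(s/2) tan((s−a)/2) tan((s−b)/2) tan((s−c)/2)], giving spherical excess E = 0.1187 rad.
Area = E·R² = 0.1187 × (6371)² ≈ 4818148 km².

4818148 km²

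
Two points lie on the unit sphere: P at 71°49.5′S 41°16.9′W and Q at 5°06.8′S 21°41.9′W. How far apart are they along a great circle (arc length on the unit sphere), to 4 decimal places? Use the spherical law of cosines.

1.1838

Let φ₁ = -1.2536 rad, φ₂ = -0.0892 rad, and Δλ = 0.3418 rad.
cos c = sin φ₁ sin φ₂ + cos φ₁ cos φ₂ cos Δλ = (-0.9501)(-0.0891) + (0.3119)(0.9960)(0.9422) = 0.37739,
so c = arccos(0.37739) = 1.18382 rad.
On the unit sphere the arc length equals the central angle: 1.1838.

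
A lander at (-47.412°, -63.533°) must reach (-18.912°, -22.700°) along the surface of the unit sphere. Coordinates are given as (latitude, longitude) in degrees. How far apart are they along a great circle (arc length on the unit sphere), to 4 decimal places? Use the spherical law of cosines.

0.7627

With latitudes φ₁ = -47.412°, φ₂ = -18.912° and longitude difference Δλ = 40.833°:
cos c = sin φ₁ sin φ₂ + cos φ₁ cos φ₂ cos Δλ = (-0.7362)(-0.3241) + (0.6767)(0.9460)(0.7566) = 0.72301,
so c = arccos(0.72301) = 0.76265 rad.
On the unit sphere the arc length equals the central angle: 0.7627.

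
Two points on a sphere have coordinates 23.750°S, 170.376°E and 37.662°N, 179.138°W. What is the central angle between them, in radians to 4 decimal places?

In radians: φ₁ = -0.4145, φ₂ = 0.6573, Δλ = 10.486° = 0.1830 rad.
cos c = sin φ₁ sin φ₂ + cos φ₁ cos φ₂ cos Δλ = (-0.4027)(0.6110) + (0.9153)(0.7916)(0.9833) = 0.46641,
so c = arccos(0.46641) = 1.08557 rad.
So the angular separation is 1.0856 rad.

1.0856 rad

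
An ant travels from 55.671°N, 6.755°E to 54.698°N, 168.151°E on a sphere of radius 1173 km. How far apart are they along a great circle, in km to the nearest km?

1404 km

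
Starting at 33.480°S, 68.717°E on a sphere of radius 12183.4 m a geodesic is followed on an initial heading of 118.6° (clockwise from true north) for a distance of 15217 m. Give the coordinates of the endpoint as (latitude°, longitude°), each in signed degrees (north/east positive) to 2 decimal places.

-33.59°, 157.80°

Angular distance δ = d/R = 15217/12183.4 = 1.24899 rad; initial bearing θ = 2.0700 rad.
sin φ₂ = sin φ₁ cos δ + cos φ₁ sin δ cos θ = (-0.5516)(0.3163) + (0.8341)(0.9487)(-0.4787) = -0.5532, so φ₂ = -33.59°.
Δλ = atan2(sin θ sin δ cos φ₁, cos δ − sin φ₁ sin φ₂) = atan2(0.6947, 0.0111) = 89.086°.
λ₂ = 68.717° + 89.086° = 157.80°.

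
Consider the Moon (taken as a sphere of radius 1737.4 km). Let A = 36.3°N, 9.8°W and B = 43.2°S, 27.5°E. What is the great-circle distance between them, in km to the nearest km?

With latitudes φ₁ = 36.300°, φ₂ = -43.200° and longitude difference Δλ = 37.300°:
cos c = sin φ₁ sin φ₂ + cos φ₁ cos φ₂ cos Δλ = (0.5920)(-0.6845) + (0.8059)(0.7290)(0.7955) = 0.06208,
so c = arccos(0.06208) = 1.50868 rad.
Distance = R·c = 1737.4 × 1.5087 ≈ 2621 km.

2621 km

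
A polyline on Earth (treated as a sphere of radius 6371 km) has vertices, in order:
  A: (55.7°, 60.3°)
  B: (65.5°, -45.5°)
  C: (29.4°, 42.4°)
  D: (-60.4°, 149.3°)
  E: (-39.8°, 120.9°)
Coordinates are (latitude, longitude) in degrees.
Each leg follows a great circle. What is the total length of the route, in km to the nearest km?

28879 km

Leg A→B: central angle 0.8119 rad, distance 5172.9 km.
Leg B→C: central angle 1.0929 rad, distance 6962.7 km.
Leg C→D: central angle 2.1555 rad, distance 13732.6 km.
Leg D→E: central angle 0.4726 rad, distance 3010.9 km.
Total: 5172.9 + 6962.7 + 13732.6 + 3010.9 ≈ 28879 km.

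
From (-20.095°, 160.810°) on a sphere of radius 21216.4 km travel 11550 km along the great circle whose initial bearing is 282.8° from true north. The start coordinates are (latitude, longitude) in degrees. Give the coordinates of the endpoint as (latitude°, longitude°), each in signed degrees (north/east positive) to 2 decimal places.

-10.73°, 129.88°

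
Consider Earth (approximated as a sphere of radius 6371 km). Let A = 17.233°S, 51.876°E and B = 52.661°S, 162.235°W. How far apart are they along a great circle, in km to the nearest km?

11579 km

In radians: φ₁ = -0.3008, φ₂ = -0.9191, Δλ = 145.889° = 2.5462 rad.
cos c = sin φ₁ sin φ₂ + cos φ₁ cos φ₂ cos Δλ = (-0.2963)(-0.7951) + (0.9551)(0.6065)(-0.8280) = -0.24409,
so c = arccos(-0.24409) = 1.81738 rad.
Distance = R·c = 6371 × 1.8174 ≈ 11579 km.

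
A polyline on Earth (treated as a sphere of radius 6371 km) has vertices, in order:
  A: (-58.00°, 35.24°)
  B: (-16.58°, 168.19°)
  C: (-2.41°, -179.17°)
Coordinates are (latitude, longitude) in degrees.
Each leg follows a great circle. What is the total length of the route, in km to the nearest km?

Leg A→B: central angle 1.6750 rad, distance 10671.7 km.
Leg B→C: central angle 0.3290 rad, distance 2096.1 km.
Total: 10671.7 + 2096.1 ≈ 12768 km.

12768 km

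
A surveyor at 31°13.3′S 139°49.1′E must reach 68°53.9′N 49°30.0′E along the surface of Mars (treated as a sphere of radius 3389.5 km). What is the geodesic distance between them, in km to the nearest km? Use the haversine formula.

Let φ₁ = -0.5449 rad, φ₂ = 1.2025 rad, and Δλ = -1.5764 rad.
Haversine: a = sin²(Δφ/2) + cos φ₁ cos φ₂ sin²(Δλ/2) = 0.5879 + (0.8552)(0.3600)(0.5028) = 0.74265.
Central angle c = 2·arcsin(√a) = 2.07750 rad.
Distance = R·c = 3389.5 × 2.0775 ≈ 7042 km.

7042 km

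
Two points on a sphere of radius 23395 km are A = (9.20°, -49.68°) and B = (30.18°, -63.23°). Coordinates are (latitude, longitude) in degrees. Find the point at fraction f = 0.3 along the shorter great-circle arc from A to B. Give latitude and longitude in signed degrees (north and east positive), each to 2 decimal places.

15.59°, -53.40°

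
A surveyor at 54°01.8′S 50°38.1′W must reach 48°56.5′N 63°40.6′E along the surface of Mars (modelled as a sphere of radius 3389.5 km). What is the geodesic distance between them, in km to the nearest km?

Let φ₁ = -0.9430 rad, φ₂ = 0.8542 rad, and Δλ = 1.9951 rad.
cos c = sin φ₁ sin φ₂ + cos φ₁ cos φ₂ cos Δλ = (-0.8093)(0.7540) + (0.5874)(0.6568)(-0.4117) = -0.76910,
so c = arccos(-0.76910) = 2.44822 rad.
Distance = R·c = 3389.5 × 2.4482 ≈ 8298 km.

8298 km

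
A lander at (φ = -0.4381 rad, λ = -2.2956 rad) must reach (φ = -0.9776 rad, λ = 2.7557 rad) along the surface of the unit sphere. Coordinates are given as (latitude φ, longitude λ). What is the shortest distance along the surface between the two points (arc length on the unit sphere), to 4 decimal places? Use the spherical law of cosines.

1.0239

With latitudes φ₁ = -25.101°, φ₂ = -56.012° and longitude difference Δλ = -70.582°:
cos c = sin φ₁ sin φ₂ + cos φ₁ cos φ₂ cos Δλ = (-0.4242)(-0.8292) + (0.9056)(0.5590)(0.3325) = 0.52004,
so c = arccos(0.52004) = 1.02389 rad.
On the unit sphere the arc length equals the central angle: 1.0239.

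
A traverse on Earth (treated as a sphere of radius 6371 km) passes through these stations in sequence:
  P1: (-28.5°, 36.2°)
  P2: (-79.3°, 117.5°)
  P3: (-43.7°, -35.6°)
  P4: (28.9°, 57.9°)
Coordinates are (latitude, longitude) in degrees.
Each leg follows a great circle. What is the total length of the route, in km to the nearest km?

Leg P1→P2: central angle 1.0546 rad, distance 6719.1 km.
Leg P2→P3: central angle 0.9774 rad, distance 6227.1 km.
Leg P3→P4: central angle 1.9525 rad, distance 12439.6 km.
Total: 6719.1 + 6227.1 + 12439.6 ≈ 25386 km.

25386 km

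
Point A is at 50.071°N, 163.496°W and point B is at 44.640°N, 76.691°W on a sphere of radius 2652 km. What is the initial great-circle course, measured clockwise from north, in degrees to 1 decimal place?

59.4°

Δλ = 86.805° = 1.5150 rad.
y = sin Δλ · cos φ₂ = (0.9984)(0.7115) = 0.7104
x = cos φ₁ sin φ₂ − sin φ₁ cos φ₂ cos Δλ = (0.6418)(0.7026) − (0.7668)(0.7115)(0.0557) = 0.4206
θ = atan2(y, x) = 59.37°, so the bearing is 59.4°.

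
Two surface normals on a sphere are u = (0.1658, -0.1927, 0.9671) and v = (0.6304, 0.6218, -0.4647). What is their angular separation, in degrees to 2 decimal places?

u·v = -0.4647; |u| = 1.0000, |v| = 1.0000.
cos θ = (u·v)/(|u||v|) = -0.4647, so θ = 117.69°.

117.69°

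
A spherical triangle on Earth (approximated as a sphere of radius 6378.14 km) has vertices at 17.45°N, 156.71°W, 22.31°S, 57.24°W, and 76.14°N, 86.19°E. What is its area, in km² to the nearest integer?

Side lengths (central angles): a = 2.1490, b = 1.3826, c = 1.8328 rad; semiperimeter s = 2.6823.
By l'Huilier's theorem, tan(E/4) = √[tan(s/2) tan((s−a)/2) tan((s−b)/2) tan((s−c)/2)], giving spherical excess E = 2.2591 rad.
Area = E·R² = 2.2591 × (6378.14)² ≈ 91899694 km².

91899694 km²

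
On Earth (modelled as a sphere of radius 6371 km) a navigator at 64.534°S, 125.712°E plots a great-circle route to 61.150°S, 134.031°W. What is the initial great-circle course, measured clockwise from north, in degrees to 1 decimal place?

133.7°

Δλ = 100.257° = 1.7498 rad.
y = sin Δλ · cos φ₂ = (0.9840)(0.4825) = 0.4748
x = cos φ₁ sin φ₂ − sin φ₁ cos φ₂ cos Δλ = (0.4300)(-0.8759) − (-0.9028)(0.4825)(-0.1781) = -0.4542
θ = atan2(y, x) = 133.73°, so the bearing is 133.7°.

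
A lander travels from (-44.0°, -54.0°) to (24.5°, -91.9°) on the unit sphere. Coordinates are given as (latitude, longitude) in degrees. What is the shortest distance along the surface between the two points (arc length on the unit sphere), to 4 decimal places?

With latitudes φ₁ = -44.000°, φ₂ = 24.500° and longitude difference Δλ = -37.900°:
cos c = sin φ₁ sin φ₂ + cos φ₁ cos φ₂ cos Δλ = (-0.6947)(0.4147) + (0.7193)(0.9100)(0.7891) = 0.22844,
so c = arccos(0.22844) = 1.34032 rad.
On the unit sphere the arc length equals the central angle: 1.3403.

1.3403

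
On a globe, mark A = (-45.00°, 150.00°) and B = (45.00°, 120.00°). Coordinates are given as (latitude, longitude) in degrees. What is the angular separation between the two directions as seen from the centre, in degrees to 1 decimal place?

93.8°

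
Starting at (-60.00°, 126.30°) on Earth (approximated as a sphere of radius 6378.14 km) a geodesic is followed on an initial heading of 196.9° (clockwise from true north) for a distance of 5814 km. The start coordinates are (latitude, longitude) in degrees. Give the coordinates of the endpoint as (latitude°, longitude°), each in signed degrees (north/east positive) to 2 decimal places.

Angular distance δ = d/R = 5814/6378.14 = 0.91155 rad; initial bearing θ = 3.4366 rad.
sin φ₂ = sin φ₁ cos δ + cos φ₁ sin δ cos θ = (-0.8660)(0.6125) + (0.5000)(0.7905)(-0.9568) = -0.9086, so φ₂ = -65.31°.
Δλ = atan2(sin θ sin δ cos φ₁, cos δ − sin φ₁ sin φ₂) = atan2(-0.1149, -0.1744) = -146.618°.
λ₂ = 126.300° − 146.618° = -20.32°.

-65.31°, -20.32°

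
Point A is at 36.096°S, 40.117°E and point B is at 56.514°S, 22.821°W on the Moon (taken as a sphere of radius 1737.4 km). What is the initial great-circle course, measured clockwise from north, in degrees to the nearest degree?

223°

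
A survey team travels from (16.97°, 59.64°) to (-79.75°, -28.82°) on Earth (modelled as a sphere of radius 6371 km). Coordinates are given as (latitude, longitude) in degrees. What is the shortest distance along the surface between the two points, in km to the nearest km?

11833 km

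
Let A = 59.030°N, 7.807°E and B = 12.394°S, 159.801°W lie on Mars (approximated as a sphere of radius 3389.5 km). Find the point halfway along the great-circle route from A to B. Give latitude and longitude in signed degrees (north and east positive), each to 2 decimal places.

52.86°, -146.69°

The central angle between A and B is δ = 2.3117 rad.
With f = 0.5, the slerp weights are sin((1−f)δ)/sin δ = 1.2402 and sin(fδ)/sin δ = 1.2402.
Weighted sum of the unit vectors: (1.2402)·(0.5098,0.0699,0.8574) + (1.2402)·(-0.9166,-0.3372,-0.2146) = (-0.5045, -0.3315, 0.7972).
Converting back: φ = atan2(z, √(x²+y²)) = 52.86°, λ = atan2(y, x) = -146.69°.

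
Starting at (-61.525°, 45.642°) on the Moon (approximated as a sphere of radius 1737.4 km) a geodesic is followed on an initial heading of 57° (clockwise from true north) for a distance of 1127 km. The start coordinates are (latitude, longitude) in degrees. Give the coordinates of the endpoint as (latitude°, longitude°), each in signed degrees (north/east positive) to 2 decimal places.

Angular distance δ = d/R = 1127/1737.4 = 0.64867 rad; initial bearing θ = 0.9948 rad.
sin φ₂ = sin φ₁ cos δ + cos φ₁ sin δ cos θ = (-0.8790)(0.7969) + (0.4768)(0.6041)(0.5446) = -0.5436, so φ₂ = -32.93°.
Δλ = atan2(sin θ sin δ cos φ₁, cos δ − sin φ₁ sin φ₂) = atan2(0.2416, 0.3190) = 37.132°.
λ₂ = 45.642° + 37.132° = 82.77°.

-32.93°, 82.77°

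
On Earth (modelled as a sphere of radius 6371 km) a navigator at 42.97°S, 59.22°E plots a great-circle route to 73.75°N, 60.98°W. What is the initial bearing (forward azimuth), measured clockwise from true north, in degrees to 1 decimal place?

338.3°

Δλ = -120.200° = -2.0979 rad.
y = sin Δλ · cos φ₂ = (-0.8643)(0.2798) = -0.2418
x = cos φ₁ sin φ₂ − sin φ₁ cos φ₂ cos Δλ = (0.7317)(0.9600) − (-0.6816)(0.2798)(-0.5030) = 0.6065
θ = atan2(y, x) = -21.74°; adding 360° gives 338.3°.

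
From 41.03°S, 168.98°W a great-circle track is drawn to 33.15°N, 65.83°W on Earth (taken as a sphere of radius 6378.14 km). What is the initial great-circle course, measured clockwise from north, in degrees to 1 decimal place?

70.6°

Δλ = 103.150° = 1.8003 rad.
y = sin Δλ · cos φ₂ = (0.9738)(0.8372) = 0.8153
x = cos φ₁ sin φ₂ − sin φ₁ cos φ₂ cos Δλ = (0.7544)(0.5468) − (-0.6565)(0.8372)(-0.2275) = 0.2875
θ = atan2(y, x) = 70.58°, so the bearing is 70.6°.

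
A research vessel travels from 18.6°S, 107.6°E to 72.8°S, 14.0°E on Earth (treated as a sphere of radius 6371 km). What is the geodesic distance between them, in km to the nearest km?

8152 km

In radians: φ₁ = -0.3246, φ₂ = -1.2706, Δλ = -93.600° = -1.6336 rad.
cos c = sin φ₁ sin φ₂ + cos φ₁ cos φ₂ cos Δλ = (-0.3190)(-0.9553) + (0.9478)(0.2957)(-0.0628) = 0.28710,
so c = arccos(0.28710) = 1.27960 rad.
Distance = R·c = 6371 × 1.2796 ≈ 8152 km.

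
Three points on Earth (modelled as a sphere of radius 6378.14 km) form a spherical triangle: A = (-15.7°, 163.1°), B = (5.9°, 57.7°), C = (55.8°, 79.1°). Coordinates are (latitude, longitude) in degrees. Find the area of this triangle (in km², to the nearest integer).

47481180 km²

Side lengths (central angles): a = 0.9203, b = 1.7388, c = 1.8568 rad; semiperimeter s = 2.2580.
By l'Huilier's theorem, tan(E/4) = √[tan(s/2) tan((s−a)/2) tan((s−b)/2) tan((s−c)/2)], giving spherical excess E = 1.1672 rad.
Area = E·R² = 1.1672 × (6378.14)² ≈ 47481180 km².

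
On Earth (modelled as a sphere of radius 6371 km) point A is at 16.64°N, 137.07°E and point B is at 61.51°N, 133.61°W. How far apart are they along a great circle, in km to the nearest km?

8351 km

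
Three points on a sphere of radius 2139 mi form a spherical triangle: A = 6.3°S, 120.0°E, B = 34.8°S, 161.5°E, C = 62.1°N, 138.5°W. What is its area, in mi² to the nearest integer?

Side lengths (central angles): a = 1.8884, b = 1.7617, c = 0.8313 rad; semiperimeter s = 2.2407.
By l'Huilier's theorem, tan(E/4) = √[tan(s/2) tan((s−a)/2) tan((s−b)/2) tan((s−c)/2)], giving spherical excess E = 1.0788 rad.
Area = E·R² = 1.0788 × (2139)² ≈ 4935915 mi².

4935915 mi²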